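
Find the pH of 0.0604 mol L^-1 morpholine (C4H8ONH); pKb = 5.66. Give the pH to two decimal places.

pH = 10.56

C4H8ONH + H2O ⇌ C4H8ONH2+ + OH-
Kb = 10^(−5.66) = 2.19 × 10^-6
Kb = x²/(0.0604 − x) = 2.19 × 10^-6
Neglecting x in the denominator: x = √(2.19 × 10^-6 × 0.0604) = 3.64 × 10^-4 M
Check: 0.6% ionized — well under 5%, approximation valid.
pOH = −log(3.64 × 10^-4) = 3.44; pH = 14.00 − 3.44 = 10.56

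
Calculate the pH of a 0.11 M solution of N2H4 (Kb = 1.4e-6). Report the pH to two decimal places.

N2H4 + H2O ⇌ N2H5+ + OH-
Kb = x²/(0.11 − x) = 1.4 × 10^-6
Neglecting x in the denominator: x = √(1.4 × 10^-6 × 0.11) = 3.92 × 10^-4 M
pOH = −log(3.92 × 10^-4) = 3.41; pH = 14.00 − 3.41 = 10.59

pH = 10.59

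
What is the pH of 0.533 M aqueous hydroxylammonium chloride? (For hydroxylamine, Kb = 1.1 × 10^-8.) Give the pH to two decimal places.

NH3OH+ is the conjugate acid of the weak base NH2OH.
Ka = Kw/Kb = 1.0×10^-14 / 1.1 × 10^-8 = 9.09 × 10^-7
Ka = [H+]²/(0.533 − [H+]) = 9.09 × 10^-7
Since Ka ≪ C₀, [H+] ≈ √(Ka·C₀) = 6.96 × 10^-4 M.
pH = −log[H+] = −log(6.96 × 10^-4) = 3.16

pH = 3.16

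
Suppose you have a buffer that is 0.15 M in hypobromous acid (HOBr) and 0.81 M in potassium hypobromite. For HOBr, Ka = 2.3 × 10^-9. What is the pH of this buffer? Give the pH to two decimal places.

pKa = −log(2.3 × 10^-9) = 8.638
Henderson–Hasselbalch: pH = pKa + log([OBr-]/[HOBr]) = 8.638 + log(0.81/0.15)
pH = 8.638 + (+0.732) = 9.37

pH = 9.37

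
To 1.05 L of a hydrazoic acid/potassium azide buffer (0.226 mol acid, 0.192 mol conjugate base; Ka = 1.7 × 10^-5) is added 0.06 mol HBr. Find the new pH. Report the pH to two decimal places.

After neutralization: n(HN3) = 0.286 mol, n(N3-) = 0.132 mol.
pKa = −log(1.7 × 10^-5) = 4.770
pH = pKa + log([A⁻]/[HA]) = 4.770 + log(0.132/0.286) = 4.770 -0.336

pH = 4.43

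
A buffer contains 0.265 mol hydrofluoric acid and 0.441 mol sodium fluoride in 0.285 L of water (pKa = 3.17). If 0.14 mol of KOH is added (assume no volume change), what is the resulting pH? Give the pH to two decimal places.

OH- converts HF to F-: HF → 0.125 mol, F- → 0.581 mol.
pH = pKa + log([A⁻]/[HA]) = 3.17 + log(0.581/0.125) = 3.17 +0.667

pH = 3.84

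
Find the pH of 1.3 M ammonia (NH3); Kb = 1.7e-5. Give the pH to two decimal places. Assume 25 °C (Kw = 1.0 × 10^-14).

NH3 + H2O ⇌ NH4+ + OH-
Kb = x²/(1.3 − x) = 1.7 × 10^-5
Since Kb ≪ C₀, x ≈ √(Kb·C₀) = 4.70 × 10^-3 M.
(x/C₀ = 0.36% < 5%, so the approximation holds.)
pOH = −log(4.70 × 10^-3) = 2.33; pH = 14.00 − 2.33 = 11.67

pH = 11.67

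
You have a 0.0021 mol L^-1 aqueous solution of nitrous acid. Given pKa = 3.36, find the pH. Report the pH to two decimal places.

pH = 3.12

HNO2 ⇌ NO2- + H+
Ka = 10^(−3.36) = 4.37 × 10^-4
From the ICE table, Ka = [H+]²/(0.0021 − [H+]) = 4.37 × 10^-4.
Here C₀/Ka ≈ 4.81, so the small-[H+] approximation fails. Use the quadratic:
[H+] = (−Ka + √(Ka² + 4·Ka·C₀))/2 = 7.64 × 10^-4 M
pH = −log(7.64 × 10^-4) = 3.12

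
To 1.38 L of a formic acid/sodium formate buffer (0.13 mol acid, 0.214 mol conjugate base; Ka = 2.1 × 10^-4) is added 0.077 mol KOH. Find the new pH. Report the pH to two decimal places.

pH = 4.42

OH- converts HCOOH to HCOO-: HCOOH → 0.053 mol, HCOO- → 0.291 mol.
pKa = −log(2.1 × 10^-4) = 3.678
pH = pKa + log([A⁻]/[HA]) = 3.678 + log(0.291/0.053) = 3.678 +0.740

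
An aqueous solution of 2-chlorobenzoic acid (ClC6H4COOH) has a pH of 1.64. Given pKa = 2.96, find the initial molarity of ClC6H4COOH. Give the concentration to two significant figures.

[H+] = 10^(-1.64) = 2.29 × 10^-2 M = x
Ka = 10^(−2.96) = 1.10 × 10^-3
Ka = x²/(C₀ − x) ⇒ C₀ = x + x²/Ka
C₀ = 2.29 × 10^-2 + (2.29 × 10^-2)²/(1.10 × 10^-3) = 5.00 × 10^-1 M

C₀ = 5.0 × 10^-1 M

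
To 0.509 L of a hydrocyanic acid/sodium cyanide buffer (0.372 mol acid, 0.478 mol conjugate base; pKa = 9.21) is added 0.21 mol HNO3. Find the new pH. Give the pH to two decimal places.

pH = 8.87

Added H+ converts CN- to HCN: HCN → 0.582 mol, CN- → 0.268 mol.
Henderson–Hasselbalch with mole ratio 0.268/0.582: pH = 9.21 + (-0.337)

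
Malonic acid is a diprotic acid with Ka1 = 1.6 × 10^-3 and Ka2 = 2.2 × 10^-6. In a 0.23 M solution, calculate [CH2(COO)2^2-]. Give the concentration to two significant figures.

First ionization gives [H+] ≈ [CH2(COOH)COO-] = 1.84 × 10^-2 M.
Second step: Ka2 = [H+][CH2(COO)2^2-]/[CH2(COOH)COO-] ≈ [CH2(COO)2^2-] (since [H+] ≈ [CH2(COOH)COO-]).
So [CH2(COO)2^2-] ≈ Ka2.

2.2 × 10^-6 M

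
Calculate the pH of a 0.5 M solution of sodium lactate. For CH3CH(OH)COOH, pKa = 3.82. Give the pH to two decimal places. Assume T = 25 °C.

pH = 8.76

CH3CH(OH)COO- is the conjugate base of the weak acid CH3CH(OH)COOH.
Ka = 10^(−3.82) = 1.51 × 10^-4
Kb = Kw/Ka = 1.0×10^-14 / 1.51 × 10^-4 = 6.62 × 10^-11
From the ICE table, Kb = [OH-]²/(0.5 − [OH-]) = 6.62 × 10^-11.
Assume [OH-] ≪ 0.5: [OH-] ≈ √(6.62 × 10^-11 × 0.5) = 5.75 × 10^-6 M
([OH-]/C₀ = 0.0012% < 5%, so the approximation holds.)
pOH = 5.24, so pH = 14.00 − pOH = 8.76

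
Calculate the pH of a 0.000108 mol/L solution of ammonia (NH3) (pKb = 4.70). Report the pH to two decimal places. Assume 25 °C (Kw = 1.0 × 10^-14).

pH = 9.57

NH3 + H2O ⇌ NH4+ + OH-
Kb = 10^(−4.70) = 2.00 × 10^-5
Kb = [OH-]²/(0.000108 − [OH-]) = 2.00 × 10^-5
The 5% rule fails; solving [OH-]² + Kb·[OH-] − Kb·C₀ = 0 exactly:
[OH-] = [−2e-05 + √(2e-05² + 8.64e-09)]/2 = 3.75 × 10^-5 M
pOH = −log(3.75 × 10^-5) = 4.43; pH = 14.00 − 4.43 = 9.57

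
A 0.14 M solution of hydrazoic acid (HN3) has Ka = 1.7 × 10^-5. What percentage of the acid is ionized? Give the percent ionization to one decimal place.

HN3 ⇌ N3- + H+; let x = [H+] at equilibrium.
x ≈ √(Ka·C₀) = √(1.7 × 10^-5 × 0.14) = 1.54 × 10^-3 M
% ionization = x/C₀ × 100% = 1.54 × 10^-3/0.14 × 100% = 1.1%

1.1%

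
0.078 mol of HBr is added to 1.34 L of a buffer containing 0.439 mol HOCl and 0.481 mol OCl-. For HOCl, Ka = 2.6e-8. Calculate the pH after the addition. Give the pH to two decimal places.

pH = 7.48

Added H+ converts OCl- to HOCl: HOCl → 0.517 mol, OCl- → 0.403 mol.
pKa = −log(2.6 × 10^-8) = 7.585
pH = pKa + log([A⁻]/[HA]) = 7.585 + log(0.403/0.517) = 7.585 -0.108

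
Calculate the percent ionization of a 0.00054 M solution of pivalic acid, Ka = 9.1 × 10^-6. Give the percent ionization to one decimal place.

(CH3)3CCOOH ⇌ (CH3)3CCOO- + H+; let x = [H+] at equilibrium.
Ka = x²/(C₀ − x); solving the quadratic gives x = 6.57 × 10^-5 M.
Fraction ionized = 6.57 × 10^-5 / 0.00054 = 0.1217 → 12.2%

12.2%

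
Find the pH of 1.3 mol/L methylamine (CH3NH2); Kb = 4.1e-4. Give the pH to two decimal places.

CH3NH2 + H2O ⇌ CH3NH3+ + OH-
From the ICE table, Kb = [OH-]²/(1.3 − [OH-]) = 4.1 × 10^-4.
Assume [OH-] ≪ 1.3: [OH-] ≈ √(4.1 × 10^-4 × 1.3) = 2.31 × 10^-2 M
Check: 1.8% ionized — well under 5%, approximation valid.
pOH = −log(2.31 × 10^-2) = 1.64; pH = 14.00 − 1.64 = 12.36

pH = 12.36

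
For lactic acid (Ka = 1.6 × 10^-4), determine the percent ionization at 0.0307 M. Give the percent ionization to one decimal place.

7.0%

CH3CH(OH)COOH ⇌ CH3CH(OH)COO- + H+; let x = [H+] at equilibrium.
Solve x² + 0.00016x − 4.91e-06 = 0 → x = 2.14 × 10^-3 M
% ionization = x/C₀ × 100% = 2.14 × 10^-3/0.0307 × 100% = 7.0%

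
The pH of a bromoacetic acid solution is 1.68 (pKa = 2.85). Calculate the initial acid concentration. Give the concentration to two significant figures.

[H+] = 10^(-1.68) = 2.09 × 10^-2 M = x
Ka = 10^(−2.85) = 1.41 × 10^-3
Ka = x²/(C₀ − x) ⇒ C₀ = x + x²/Ka
C₀ = 2.09 × 10^-2 + (2.09 × 10^-2)²/(1.41 × 10^-3) = 3.31 × 10^-1 M

C₀ = 3.3 × 10^-1 M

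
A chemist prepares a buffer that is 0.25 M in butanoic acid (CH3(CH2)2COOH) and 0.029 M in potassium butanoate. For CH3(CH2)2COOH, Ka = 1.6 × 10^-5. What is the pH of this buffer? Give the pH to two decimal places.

pH = 3.86

pKa = −log(1.6 × 10^-5) = 4.796
Using pH = pKa + log([base]/[acid]) with [base]/[acid] = 0.029/0.25:
pH = 4.796 + (-0.936) = 3.86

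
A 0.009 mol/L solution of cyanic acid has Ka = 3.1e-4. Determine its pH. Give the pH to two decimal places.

HOCN ⇌ OCN- + H+
From the ICE table, Ka = x²/(0.009 − x) = 3.1 × 10^-4.
The 5% rule fails; solving x² + Ka·x − Ka·C₀ = 0 exactly:
x = (−Ka + √(Ka² + 4·Ka·C₀))/2 = 1.52 × 10^-3 M
pH = −log(1.52 × 10^-3) = 2.82

pH = 2.82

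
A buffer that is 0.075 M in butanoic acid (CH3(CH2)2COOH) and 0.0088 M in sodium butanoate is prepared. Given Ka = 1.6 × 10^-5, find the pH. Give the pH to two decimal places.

pKa = −log(1.6 × 10^-5) = 4.796
Henderson–Hasselbalch: pH = pKa + log([CH3(CH2)2COO-]/[CH3(CH2)2COOH]) = 4.796 + log(0.0088/0.075)
pH = 4.796 + (-0.931) = 3.87

pH = 3.87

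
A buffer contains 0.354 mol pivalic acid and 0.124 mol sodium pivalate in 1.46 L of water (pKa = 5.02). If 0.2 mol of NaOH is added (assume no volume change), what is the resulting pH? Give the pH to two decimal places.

OH- converts (CH3)3CCOOH to (CH3)3CCOO-: (CH3)3CCOOH → 0.154 mol, (CH3)3CCOO- → 0.324 mol.
pH = pKa + log([A⁻]/[HA]) = 5.02 + log(0.324/0.154) = 5.02 +0.323

pH = 5.34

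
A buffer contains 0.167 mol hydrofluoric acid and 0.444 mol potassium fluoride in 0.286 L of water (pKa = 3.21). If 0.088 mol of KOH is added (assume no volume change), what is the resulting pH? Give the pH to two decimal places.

pH = 4.04

OH- converts HF to F-: HF → 0.079 mol, F- → 0.532 mol.
pH = pKa + log([A⁻]/[HA]) = 3.21 + log(0.532/0.079) = 3.21 +0.828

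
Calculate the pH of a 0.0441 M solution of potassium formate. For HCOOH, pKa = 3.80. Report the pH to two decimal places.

pH = 8.22

HCOO- is the conjugate base of the weak acid HCOOH.
Ka = 10^(−3.80) = 1.58 × 10^-4
Kb = Kw/Ka = 1.0×10^-14 / 1.58 × 10^-4 = 6.33 × 10^-11
Kb = x²/(0.0441 − x) = 6.33 × 10^-11
Since Kb ≪ C₀, x ≈ √(Kb·C₀) = 1.67 × 10^-6 M.
pOH = 5.78, so pH = 14.00 − pOH = 8.22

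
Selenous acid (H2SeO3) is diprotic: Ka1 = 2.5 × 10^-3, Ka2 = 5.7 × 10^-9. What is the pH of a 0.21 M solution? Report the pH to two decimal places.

Since Ka1 ≫ Ka2, the first ionization dominates [H+].
Ka1 = x²/(0.21 − x) = 2.5 × 10^-3
Solving the quadratic: x = (−Ka1 + √(Ka1² + 4·Ka1·C₀))/2 = 2.17 × 10^-2 M
pH = −log(2.17 × 10^-2) = 1.66

pH = 1.66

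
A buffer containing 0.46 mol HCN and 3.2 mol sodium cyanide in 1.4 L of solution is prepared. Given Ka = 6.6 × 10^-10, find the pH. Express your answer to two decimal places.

pH = 10.02

pKa = −log(6.6 × 10^-10) = 9.180
Using pH = pKa + log([base]/[acid]) with [base]/[acid] = 3.2/0.46:
pH = 9.180 + (+0.842) = 10.02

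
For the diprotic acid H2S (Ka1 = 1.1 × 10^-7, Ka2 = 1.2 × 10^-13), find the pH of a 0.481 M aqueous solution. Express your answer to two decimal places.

pH = 3.64

Since Ka1 ≫ Ka2, the first ionization dominates [H+].
Ka1 = x²/(0.481 − x) = 1.1 × 10^-7
x ≈ √(1.1 × 10^-7 × 0.481) = 2.30 × 10^-4 M
pH = −log(2.30 × 10^-4) = 3.64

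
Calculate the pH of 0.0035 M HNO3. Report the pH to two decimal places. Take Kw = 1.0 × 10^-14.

HNO3 is a strong acid and dissociates completely, so [H+] = 0.0035 M.
pH = -log(0.0035) = 2.46

pH = 2.46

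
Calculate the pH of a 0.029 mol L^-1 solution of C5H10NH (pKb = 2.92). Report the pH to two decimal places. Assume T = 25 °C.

pH = 11.73

C5H10NH + H2O ⇌ C5H10NH2+ + OH-
Kb = 10^(−2.92) = 1.20 × 10^-3
From the ICE table, Kb = [OH-]²/(0.029 − [OH-]) = 1.20 × 10^-3.
Here C₀/Kb ≈ 24.2, so the small-[OH-] approximation fails. Use the quadratic:
[OH-] = (−Kb + √(Kb² + 4·Kb·C₀))/2 = 5.33 × 10^-3 M
pOH = 2.27, so pH = 14.00 − pOH = 11.73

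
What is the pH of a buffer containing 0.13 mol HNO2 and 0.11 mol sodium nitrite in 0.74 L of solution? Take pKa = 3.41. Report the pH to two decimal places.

pH = 3.34

Henderson–Hasselbalch: pH = pKa + log([NO2-]/[HNO2]) = 3.41 + log(0.11/0.13)
pH = 3.41 + (-0.073) = 3.34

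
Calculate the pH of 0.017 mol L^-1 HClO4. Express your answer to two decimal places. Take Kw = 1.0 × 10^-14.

HClO4 is a strong acid and dissociates completely, so [H+] = 0.017 M.
pH = -log(0.017) = 1.77

pH = 1.77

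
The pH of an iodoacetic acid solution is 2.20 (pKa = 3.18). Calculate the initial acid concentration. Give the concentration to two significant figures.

C₀ = 6.7 × 10^-2 M

[H+] = 10^(-2.20) = 6.31 × 10^-3 M = x
Ka = 10^(−3.18) = 6.61 × 10^-4
Ka = x²/(C₀ − x) ⇒ C₀ = x + x²/Ka
C₀ = 6.31 × 10^-3 + (6.31 × 10^-3)²/(6.61 × 10^-4) = 6.65 × 10^-2 M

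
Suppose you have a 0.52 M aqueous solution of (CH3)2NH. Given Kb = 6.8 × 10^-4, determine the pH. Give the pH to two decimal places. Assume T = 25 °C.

(CH3)2NH + H2O ⇌ (CH3)2NH2+ + OH-
From the ICE table, Kb = [OH-]²/(0.52 − [OH-]) = 6.8 × 10^-4.
Assume [OH-] ≪ 0.52: [OH-] ≈ √(6.8 × 10^-4 × 0.52) = 1.88 × 10^-2 M
Check: 3.6% ionized — well under 5%, approximation valid.
pOH = −log(1.88 × 10^-2) = 1.73; pH = 14.00 − 1.73 = 12.27

pH = 12.27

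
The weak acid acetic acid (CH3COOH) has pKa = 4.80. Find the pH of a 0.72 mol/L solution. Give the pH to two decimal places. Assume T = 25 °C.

pH = 2.47

CH3COOH ⇌ CH3COO- + H+
Ka = 10^(−4.80) = 1.58 × 10^-5
Let x = [H+] at equilibrium. Ka = x²/(0.72 − x).
Since Ka ≪ C₀, x ≈ √(Ka·C₀) = 3.37 × 10^-3 M.
Check: 0.47% ionized — well under 5%, approximation valid.
pH = −log(3.37 × 10^-3) = 2.47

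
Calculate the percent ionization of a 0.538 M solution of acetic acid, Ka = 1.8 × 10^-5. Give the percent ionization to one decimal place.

CH3COOH ⇌ CH3COO- + H+; let x = [H+] at equilibrium.
x ≈ √(Ka·C₀) = √(1.8 × 10^-5 × 0.538) = 3.11 × 10^-3 M
% ionization = x/C₀ × 100% = 3.11 × 10^-3/0.538 × 100% = 0.6%

0.6%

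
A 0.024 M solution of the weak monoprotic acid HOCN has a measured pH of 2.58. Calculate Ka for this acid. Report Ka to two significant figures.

[H+] = 10^(-2.58) = 2.63 × 10^-3 M
At equilibrium [HA] = 0.024 − 2.63 × 10^-3 = 2.14 × 10^-2 M
Ka = [H+][A-]/[HA] = (2.63 × 10^-3)² / 2.14 × 10^-2 = 3.2 × 10^-4

Ka = 3.2 × 10^-4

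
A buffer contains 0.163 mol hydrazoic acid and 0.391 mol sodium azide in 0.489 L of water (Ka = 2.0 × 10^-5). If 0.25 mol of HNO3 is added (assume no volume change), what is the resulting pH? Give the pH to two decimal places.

pH = 4.23

Added H+ converts N3- to HN3: HN3 → 0.413 mol, N3- → 0.141 mol.
pKa = −log(2.0 × 10^-5) = 4.699
pH = pKa + log([A⁻]/[HA]) = 4.699 + log(0.141/0.413) = 4.699 -0.467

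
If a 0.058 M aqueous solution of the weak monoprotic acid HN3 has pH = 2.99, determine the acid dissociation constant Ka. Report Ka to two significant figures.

[H+] = 10^(-2.99) = 1.02 × 10^-3 M
At equilibrium [HA] = 0.058 − 1.02 × 10^-3 = 5.70 × 10^-2 M
Ka = [H+][A-]/[HA] = (1.02 × 10^-3)² / 5.70 × 10^-2 = 1.8 × 10^-5

Ka = 1.8 × 10^-5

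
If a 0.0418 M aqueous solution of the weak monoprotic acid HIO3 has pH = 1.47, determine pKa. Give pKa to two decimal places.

pKa = 0.84

[H+] = 10^(-1.47) = 3.39 × 10^-2 M
At equilibrium [HA] = 0.0418 − 3.39 × 10^-2 = 7.90 × 10^-3 M
Ka = [H+][A-]/[HA] = (3.39 × 10^-2)² / 7.90 × 10^-3 = 1.45 × 10^-1
pKa = -log(1.45 × 10^-1) = 0.84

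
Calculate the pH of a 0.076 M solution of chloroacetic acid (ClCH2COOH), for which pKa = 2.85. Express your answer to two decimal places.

pH = 2.01

ClCH2COOH ⇌ ClCH2COO- + H+
Ka = 10^(−2.85) = 1.41 × 10^-3
Ka = [H+]²/(0.076 − [H+]) = 1.41 × 10^-3
The 5% rule fails; solving [H+]² + Ka·[H+] − Ka·C₀ = 0 exactly:
[H+] = [−0.00141 + √(0.00141² + 0.000429)]/2 = 9.67 × 10^-3 M
pH = −log(9.67 × 10^-3) = 2.01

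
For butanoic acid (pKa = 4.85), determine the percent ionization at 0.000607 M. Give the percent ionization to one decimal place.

14.1%

CH3(CH2)2COOH ⇌ CH3(CH2)2COO- + H+; let x = [H+] at equilibrium.
Ka = 10^(−4.85) = 1.41 × 10^-5
Ka = x²/(C₀ − x); solving the quadratic gives x = 8.57 × 10^-5 M.
Fraction ionized = 8.57 × 10^-5 / 0.000607 = 0.1412 → 14.1%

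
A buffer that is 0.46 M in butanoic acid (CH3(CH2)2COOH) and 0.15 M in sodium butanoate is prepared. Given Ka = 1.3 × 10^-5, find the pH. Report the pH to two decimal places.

pH = 4.40

pKa = −log(1.3 × 10^-5) = 4.886
Using pH = pKa + log([base]/[acid]) with [base]/[acid] = 0.15/0.46:
pH = 4.886 + (-0.487) = 4.40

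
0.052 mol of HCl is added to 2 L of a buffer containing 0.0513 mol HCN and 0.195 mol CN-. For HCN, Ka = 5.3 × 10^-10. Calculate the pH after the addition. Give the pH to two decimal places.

pH = 9.42

Added H+ converts CN- to HCN: HCN → 0.103 mol, CN- → 0.143 mol.
pKa = −log(5.3 × 10^-10) = 9.276
Henderson–Hasselbalch with mole ratio 0.143/0.103: pH = 9.276 + (+0.142)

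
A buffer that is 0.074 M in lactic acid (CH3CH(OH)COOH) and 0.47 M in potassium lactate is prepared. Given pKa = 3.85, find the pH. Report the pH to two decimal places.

Henderson–Hasselbalch: pH = pKa + log([CH3CH(OH)COO-]/[CH3CH(OH)COOH]) = 3.85 + log(0.47/0.074)
pH = 3.85 + (+0.803) = 4.65

pH = 4.65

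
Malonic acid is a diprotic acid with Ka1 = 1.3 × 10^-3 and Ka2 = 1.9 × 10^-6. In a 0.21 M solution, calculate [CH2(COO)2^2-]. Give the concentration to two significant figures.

First ionization gives [H+] ≈ [CH2(COOH)COO-] = 1.59 × 10^-2 M.
Second step: Ka2 = [H+][CH2(COO)2^2-]/[CH2(COOH)COO-] ≈ [CH2(COO)2^2-] (since [H+] ≈ [CH2(COOH)COO-]).
So [CH2(COO)2^2-] ≈ Ka2.

1.9 × 10^-6 M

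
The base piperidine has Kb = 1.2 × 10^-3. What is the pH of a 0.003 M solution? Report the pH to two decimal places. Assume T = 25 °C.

pH = 11.14

C5H10NH + H2O ⇌ C5H10NH2+ + OH-
From the ICE table, Kb = x²/(0.003 − x) = 1.2 × 10^-3.
The 5% rule fails; solving x² + Kb·x − Kb·C₀ = 0 exactly:
x = (−Kb + √(Kb² + 4·Kb·C₀))/2 = 1.39 × 10^-3 M
pOH = 2.86, so pH = 14.00 − pOH = 11.14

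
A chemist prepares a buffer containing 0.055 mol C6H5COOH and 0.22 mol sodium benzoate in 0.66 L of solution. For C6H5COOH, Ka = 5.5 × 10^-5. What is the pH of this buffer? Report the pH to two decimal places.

pKa = −log(5.5 × 10^-5) = 4.260
Henderson–Hasselbalch: pH = pKa + log([C6H5COO-]/[C6H5COOH]) = 4.260 + log(0.22/0.055)
pH = 4.260 + (+0.602) = 4.86

pH = 4.86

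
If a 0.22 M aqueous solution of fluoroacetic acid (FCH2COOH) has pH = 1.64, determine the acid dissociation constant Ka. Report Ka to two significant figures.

Ka = 2.7 × 10^-3

[H+] = 10^(-1.64) = 2.29 × 10^-2 M
At equilibrium [HA] = 0.22 − 2.29 × 10^-2 = 1.97 × 10^-1 M
Ka = [H+][A-]/[HA] = (2.29 × 10^-2)² / 1.97 × 10^-1 = 2.7 × 10^-3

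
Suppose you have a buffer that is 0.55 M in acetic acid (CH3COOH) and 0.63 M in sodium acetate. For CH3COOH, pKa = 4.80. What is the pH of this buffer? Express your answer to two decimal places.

Using pH = pKa + log([base]/[acid]) with [base]/[acid] = 0.63/0.55:
pH = 4.80 + (+0.059) = 4.86

pH = 4.86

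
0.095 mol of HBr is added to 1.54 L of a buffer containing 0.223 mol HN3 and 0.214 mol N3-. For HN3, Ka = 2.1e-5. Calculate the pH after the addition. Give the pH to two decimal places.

pH = 4.25

Added H+ converts N3- to HN3: HN3 → 0.318 mol, N3- → 0.119 mol.
pKa = −log(2.1 × 10^-5) = 4.678
Henderson–Hasselbalch with mole ratio 0.119/0.318: pH = 4.678 + (-0.427)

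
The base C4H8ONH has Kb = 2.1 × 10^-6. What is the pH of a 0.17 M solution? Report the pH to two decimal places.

C4H8ONH + H2O ⇌ C4H8ONH2+ + OH-
Kb = [OH-]²/(0.17 − [OH-]) = 2.1 × 10^-6
Neglecting [OH-] in the denominator: [OH-] = √(2.1 × 10^-6 × 0.17) = 5.97 × 10^-4 M
Check: 0.35% ionized — well under 5%, approximation valid.
pOH = 3.22, so pH = 14.00 − pOH = 10.78

pH = 10.78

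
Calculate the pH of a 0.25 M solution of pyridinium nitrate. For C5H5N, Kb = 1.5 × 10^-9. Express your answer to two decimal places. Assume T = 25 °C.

pH = 2.89

C5H5NH+ is the conjugate acid of the weak base C5H5N.
Ka = Kw/Kb = 1.0×10^-14 / 1.5 × 10^-9 = 6.67 × 10^-6
Let x = [H+] at equilibrium. Ka = x²/(0.25 − x).
Since Ka ≪ C₀, x ≈ √(Ka·C₀) = 1.29 × 10^-3 M.
Check: 0.52% ionized — well under 5%, approximation valid.
pH = −log(1.29 × 10^-3) = 2.89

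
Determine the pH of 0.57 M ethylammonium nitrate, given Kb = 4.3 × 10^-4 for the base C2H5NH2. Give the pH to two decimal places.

pH = 5.44

C2H5NH3+ is the conjugate acid of the weak base C2H5NH2.
Ka = Kw/Kb = 1.0×10^-14 / 4.3 × 10^-4 = 2.33 × 10^-11
Ka = x²/(0.57 − x) = 2.33 × 10^-11
Since Ka ≪ C₀, x ≈ √(Ka·C₀) = 3.64 × 10^-6 M.
Check: 0.00064% ionized — well under 5%, approximation valid.
pH = −log(3.64 × 10^-6) = 5.44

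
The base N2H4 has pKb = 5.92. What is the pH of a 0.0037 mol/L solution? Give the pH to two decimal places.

N2H4 + H2O ⇌ N2H5+ + OH-
Kb = 10^(−5.92) = 1.20 × 10^-6
Kb = [OH-]²/(0.0037 − [OH-]) = 1.20 × 10^-6
Assume [OH-] ≪ 0.0037: [OH-] ≈ √(1.20 × 10^-6 × 0.0037) = 6.66 × 10^-5 M
pOH = 4.18, so pH = 14.00 − pOH = 9.82

pH = 9.82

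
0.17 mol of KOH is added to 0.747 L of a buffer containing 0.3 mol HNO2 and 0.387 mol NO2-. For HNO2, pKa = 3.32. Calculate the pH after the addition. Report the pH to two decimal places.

After neutralization: n(HNO2) = 0.13 mol, n(NO2-) = 0.557 mol.
pH = pKa + log([A⁻]/[HA]) = 3.32 + log(0.557/0.13) = 3.32 +0.632

pH = 3.95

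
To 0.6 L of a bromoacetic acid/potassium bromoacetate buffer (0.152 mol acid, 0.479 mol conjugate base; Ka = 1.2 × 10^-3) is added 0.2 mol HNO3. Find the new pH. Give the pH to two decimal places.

After neutralization: n(BrCH2COOH) = 0.352 mol, n(BrCH2COO-) = 0.279 mol.
pKa = −log(1.2 × 10^-3) = 2.921
Henderson–Hasselbalch with mole ratio 0.279/0.352: pH = 2.921 + (-0.101)

pH = 2.82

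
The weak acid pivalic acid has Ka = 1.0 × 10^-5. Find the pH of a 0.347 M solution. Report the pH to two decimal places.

(CH3)3CCOOH ⇌ (CH3)3CCOO- + H+
Ka = x²/(0.347 − x) = 1.0 × 10^-5
Since Ka ≪ C₀, x ≈ √(Ka·C₀) = 1.86 × 10^-3 M.
pH = −log[H+] = −log(1.86 × 10^-3) = 2.73

pH = 2.73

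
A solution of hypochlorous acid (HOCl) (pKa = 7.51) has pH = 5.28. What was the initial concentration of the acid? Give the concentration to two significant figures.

[H+] = 10^(-5.28) = 5.25 × 10^-6 M = x
Ka = 10^(−7.51) = 3.09 × 10^-8
Ka = x²/(C₀ − x) ⇒ C₀ = x + x²/Ka
C₀ = 5.25 × 10^-6 + (5.25 × 10^-6)²/(3.09 × 10^-8) = 8.97 × 10^-4 M

C₀ = 9.0 × 10^-4 M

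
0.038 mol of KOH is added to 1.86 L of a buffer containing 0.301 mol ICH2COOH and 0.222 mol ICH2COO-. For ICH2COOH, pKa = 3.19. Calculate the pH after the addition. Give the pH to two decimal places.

pH = 3.19

After neutralization: n(ICH2COOH) = 0.263 mol, n(ICH2COO-) = 0.26 mol.
Henderson–Hasselbalch with mole ratio 0.26/0.263: pH = 3.19 + (-0.005)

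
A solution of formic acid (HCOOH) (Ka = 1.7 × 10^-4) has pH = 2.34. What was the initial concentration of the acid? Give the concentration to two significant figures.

[H+] = 10^(-2.34) = 4.57 × 10^-3 M = x
Ka = x²/(C₀ − x) ⇒ C₀ = x + x²/Ka
C₀ = 4.57 × 10^-3 + (4.57 × 10^-3)²/(1.7 × 10^-4) = 1.27 × 10^-1 M

C₀ = 1.3 × 10^-1 M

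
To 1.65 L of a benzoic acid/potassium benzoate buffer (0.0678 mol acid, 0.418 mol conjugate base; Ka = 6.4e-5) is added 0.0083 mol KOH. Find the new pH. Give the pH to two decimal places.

After neutralization: n(C6H5COOH) = 0.0595 mol, n(C6H5COO-) = 0.426 mol.
pKa = −log(6.4 × 10^-5) = 4.194
pH = pKa + log(n_C6H5COO-/n_C6H5COOH) = 4.194 + log(0.426/0.0595) = 4.194 + (+0.855)

pH = 5.05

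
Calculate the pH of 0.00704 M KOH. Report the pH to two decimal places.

KOH is a strong base; [OH-] = 0.00704 M.
pOH = -log(0.00704) = 2.15
pH = 14.00 - 2.15 = 11.85

pH = 11.85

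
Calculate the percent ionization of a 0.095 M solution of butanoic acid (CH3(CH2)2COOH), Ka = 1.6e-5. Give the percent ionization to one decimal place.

CH3(CH2)2COOH ⇌ CH3(CH2)2COO- + H+; let x = [H+] at equilibrium.
x ≈ √(Ka·C₀) = √(1.6 × 10^-5 × 0.095) = 1.23 × 10^-3 M
Fraction ionized = 1.23 × 10^-3 / 0.095 = 0.0129 → 1.3%

1.3%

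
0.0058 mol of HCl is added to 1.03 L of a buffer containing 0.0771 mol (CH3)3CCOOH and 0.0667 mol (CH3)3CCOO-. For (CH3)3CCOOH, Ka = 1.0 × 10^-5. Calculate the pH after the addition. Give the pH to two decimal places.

pH = 4.87

After neutralization: n((CH3)3CCOOH) = 0.0829 mol, n((CH3)3CCOO-) = 0.0609 mol.
pKa = −log(1.0 × 10^-5) = 5.000
Henderson–Hasselbalch with mole ratio 0.0609/0.0829: pH = 5.000 + (-0.134)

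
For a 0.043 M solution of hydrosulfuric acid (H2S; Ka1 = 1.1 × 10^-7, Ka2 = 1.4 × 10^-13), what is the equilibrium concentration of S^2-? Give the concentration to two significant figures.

First ionization gives [H+] ≈ [HS-] = 6.88 × 10^-5 M.
Second step: Ka2 = [H+][S^2-]/[HS-] ≈ [S^2-] (since [H+] ≈ [HS-]).
So [S^2-] ≈ Ka2.

1.4 × 10^-13 M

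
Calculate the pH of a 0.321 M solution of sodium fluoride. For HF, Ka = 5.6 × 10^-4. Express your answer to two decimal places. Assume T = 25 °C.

pH = 8.38

F- is the conjugate base of the weak acid HF.
Kb = Kw/Ka = 1.0×10^-14 / 5.6 × 10^-4 = 1.79 × 10^-11
Kb = x²/(0.321 − x) = 1.79 × 10^-11
Since Kb ≪ C₀, x ≈ √(Kb·C₀) = 2.40 × 10^-6 M.
pOH = −log(2.40 × 10^-6) = 5.62; pH = 14.00 − 5.62 = 8.38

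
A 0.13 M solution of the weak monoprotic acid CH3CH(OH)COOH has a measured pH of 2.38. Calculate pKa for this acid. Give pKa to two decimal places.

[H+] = 10^(-2.38) = 4.17 × 10^-3 M
At equilibrium [HA] = 0.13 − 4.17 × 10^-3 = 1.26 × 10^-1 M
Ka = [H+][A-]/[HA] = (4.17 × 10^-3)² / 1.26 × 10^-1 = 1.38 × 10^-4
pKa = -log(1.38 × 10^-4) = 3.86

pKa = 3.86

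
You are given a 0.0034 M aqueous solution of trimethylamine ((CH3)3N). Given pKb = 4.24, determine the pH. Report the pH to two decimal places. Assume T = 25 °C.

pH = 10.62

(CH3)3N + H2O ⇌ (CH3)3NH+ + OH-
Kb = 10^(−4.24) = 5.75 × 10^-5
Kb = [OH-]²/(0.0034 − [OH-]) = 5.75 × 10^-5
The 5% rule fails; solving [OH-]² + Kb·[OH-] − Kb·C₀ = 0 exactly:
[OH-] = (−Kb + √(Kb² + 4·Kb·C₀))/2 = 4.14 × 10^-4 M
pOH = 3.38, so pH = 14.00 − pOH = 10.62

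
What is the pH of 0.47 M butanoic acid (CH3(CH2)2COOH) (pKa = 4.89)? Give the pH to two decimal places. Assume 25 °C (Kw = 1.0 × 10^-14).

CH3(CH2)2COOH ⇌ CH3(CH2)2COO- + H+
Ka = 10^(−4.89) = 1.29 × 10^-5
From the ICE table, Ka = [H+]²/(0.47 − [H+]) = 1.29 × 10^-5.
Assume [H+] ≪ 0.47: [H+] ≈ √(1.29 × 10^-5 × 0.47) = 2.46 × 10^-3 M
pH = −log[H+] = −log(2.46 × 10^-3) = 2.61

pH = 2.61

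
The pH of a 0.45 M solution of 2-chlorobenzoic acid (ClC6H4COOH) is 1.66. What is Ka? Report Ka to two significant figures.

Ka = 1.1 × 10^-3

[H+] = 10^(-1.66) = 2.19 × 10^-2 M
At equilibrium [HA] = 0.45 − 2.19 × 10^-2 = 4.28 × 10^-1 M
Ka = [H+][A-]/[HA] = (2.19 × 10^-2)² / 4.28 × 10^-1 = 1.1 × 10^-3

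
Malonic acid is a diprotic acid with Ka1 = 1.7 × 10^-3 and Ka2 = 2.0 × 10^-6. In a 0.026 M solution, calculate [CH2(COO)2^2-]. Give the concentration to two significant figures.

2.0 × 10^-6 M

First ionization gives [H+] ≈ [CH2(COOH)COO-] = 5.85 × 10^-3 M.
Second step: Ka2 = [H+][CH2(COO)2^2-]/[CH2(COOH)COO-] ≈ [CH2(COO)2^2-] (since [H+] ≈ [CH2(COOH)COO-]).
So [CH2(COO)2^2-] ≈ Ka2.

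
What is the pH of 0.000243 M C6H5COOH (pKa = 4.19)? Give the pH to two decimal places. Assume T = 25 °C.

pH = 4.01

C6H5COOH ⇌ C6H5COO- + H+
Ka = 10^(−4.19) = 6.46 × 10^-5
Ka = [H+]²/(0.000243 − [H+]) = 6.46 × 10^-5
Here C₀/Ka ≈ 3.76, so the small-[H+] approximation fails. Use the quadratic:
[H+] = (−Ka + √(Ka² + 4·Ka·C₀))/2 = 9.71 × 10^-5 M
pH = −log[H+] = −log(9.71 × 10^-5) = 4.01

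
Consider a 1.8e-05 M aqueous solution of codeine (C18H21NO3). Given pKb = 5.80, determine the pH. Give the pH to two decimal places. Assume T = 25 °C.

C18H21NO3 + H2O ⇌ C18H22NO3+ + OH-
Kb = 10^(−5.80) = 1.58 × 10^-6
Kb = [OH-]²/(1.8e-05 − [OH-]) = 1.58 × 10^-6
[OH-] is not negligible relative to C₀; solve [OH-]² + 1.58e-06·[OH-] − 2.84e-11 = 0.
[OH-] = [−1.58e-06 + √(1.58e-06² + 1.14e-10)]/2 = 4.60 × 10^-6 M
pOH = −log(4.60 × 10^-6) = 5.34; pH = 14.00 − 5.34 = 8.66

pH = 8.66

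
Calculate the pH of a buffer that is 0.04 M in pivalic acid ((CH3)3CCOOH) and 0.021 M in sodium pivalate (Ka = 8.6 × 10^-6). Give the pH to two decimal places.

pH = 4.79

pKa = −log(8.6 × 10^-6) = 5.066
Using pH = pKa + log([base]/[acid]) with [base]/[acid] = 0.021/0.04:
pH = 5.066 + (-0.280) = 4.79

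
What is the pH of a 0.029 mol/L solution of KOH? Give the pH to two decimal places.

pH = 12.46

KOH is a strong base; [OH-] = 0.029 M.
pOH = -log(0.029) = 1.54
pH = 14.00 - 1.54 = 12.46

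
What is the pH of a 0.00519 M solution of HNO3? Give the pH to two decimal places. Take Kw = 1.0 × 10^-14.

HNO3 is a strong acid and dissociates completely, so [H+] = 0.00519 M.
pH = -log(0.00519) = 2.28

pH = 2.28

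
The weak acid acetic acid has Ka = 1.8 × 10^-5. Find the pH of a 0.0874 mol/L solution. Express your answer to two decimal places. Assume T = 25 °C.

pH = 2.90

CH3COOH ⇌ CH3COO- + H+
Ka = [H+]²/(0.0874 − [H+]) = 1.8 × 10^-5
Assume [H+] ≪ 0.0874: [H+] ≈ √(1.8 × 10^-5 × 0.0874) = 1.25 × 10^-3 M
Check: 1.4% ionized — well under 5%, approximation valid.
pH = −log(1.25 × 10^-3) = 2.90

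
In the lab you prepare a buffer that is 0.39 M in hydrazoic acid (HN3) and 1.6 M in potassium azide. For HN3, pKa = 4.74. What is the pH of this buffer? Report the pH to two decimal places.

pH = 5.35

pH = pKa + log([A⁻]/[HA]) = 4.74 + log(1.6/0.39)
pH = 4.74 + (+0.613) = 5.35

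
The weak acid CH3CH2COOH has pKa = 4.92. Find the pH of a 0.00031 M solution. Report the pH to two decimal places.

pH = 4.26

CH3CH2COOH ⇌ CH3CH2COO- + H+
Ka = 10^(−4.92) = 1.20 × 10^-5
From the ICE table, Ka = [H+]²/(0.00031 − [H+]) = 1.20 × 10^-5.
The 5% rule fails; solving [H+]² + Ka·[H+] − Ka·C₀ = 0 exactly:
[H+] = (−Ka + √(Ka² + 4·Ka·C₀))/2 = 5.53 × 10^-5 M
pH = −log(5.53 × 10^-5) = 4.26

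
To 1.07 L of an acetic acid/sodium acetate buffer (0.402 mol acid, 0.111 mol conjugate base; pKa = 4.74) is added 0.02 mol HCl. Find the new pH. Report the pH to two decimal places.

After neutralization: n(CH3COOH) = 0.422 mol, n(CH3COO-) = 0.091 mol.
pH = pKa + log([A⁻]/[HA]) = 4.74 + log(0.091/0.422) = 4.74 -0.666

pH = 4.07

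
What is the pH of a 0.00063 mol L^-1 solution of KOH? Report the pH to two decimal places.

pH = 10.80

KOH is a strong base; [OH-] = 0.00063 M.
pOH = -log(0.00063) = 3.20
pH = 14.00 - 3.20 = 10.80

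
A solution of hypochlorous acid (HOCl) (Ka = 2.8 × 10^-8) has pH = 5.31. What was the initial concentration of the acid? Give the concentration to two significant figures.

C₀ = 8.6 × 10^-4 M

[H+] = 10^(-5.31) = 4.90 × 10^-6 M = x
Ka = x²/(C₀ − x) ⇒ C₀ = x + x²/Ka
C₀ = 4.90 × 10^-6 + (4.90 × 10^-6)²/(2.8 × 10^-8) = 8.62 × 10^-4 M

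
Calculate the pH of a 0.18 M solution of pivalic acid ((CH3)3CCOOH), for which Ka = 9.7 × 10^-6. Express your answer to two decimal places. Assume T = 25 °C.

pH = 2.88

(CH3)3CCOOH ⇌ (CH3)3CCOO- + H+
From the ICE table, Ka = x²/(0.18 − x) = 9.7 × 10^-6.
Since Ka ≪ C₀, x ≈ √(Ka·C₀) = 1.32 × 10^-3 M.
Check: 0.73% ionized — well under 5%, approximation valid.
pH = −log[H+] = −log(1.32 × 10^-3) = 2.88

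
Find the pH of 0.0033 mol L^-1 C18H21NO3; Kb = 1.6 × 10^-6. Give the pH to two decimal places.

pH = 9.86

C18H21NO3 + H2O ⇌ C18H22NO3+ + OH-
Kb = [OH-]²/(0.0033 − [OH-]) = 1.6 × 10^-6
Assume [OH-] ≪ 0.0033: [OH-] ≈ √(1.6 × 10^-6 × 0.0033) = 7.27 × 10^-5 M
pOH = 4.14, so pH = 14.00 − pOH = 9.86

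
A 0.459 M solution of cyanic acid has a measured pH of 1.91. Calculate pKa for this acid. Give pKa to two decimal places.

[H+] = 10^(-1.91) = 1.23 × 10^-2 M
At equilibrium [HA] = 0.459 − 1.23 × 10^-2 = 4.47 × 10^-1 M
Ka = [H+][A-]/[HA] = (1.23 × 10^-2)² / 4.47 × 10^-1 = 3.38 × 10^-4
pKa = -log(3.38 × 10^-4) = 3.47

pKa = 3.47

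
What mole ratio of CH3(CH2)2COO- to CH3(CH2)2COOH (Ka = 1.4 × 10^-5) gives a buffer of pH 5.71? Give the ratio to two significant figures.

pKa = -log(1.4 × 10^-5) = 4.854
pH = pKa + log(r) ⇒ log(r) = 5.71 − 4.854 = +0.856
r = [CH3(CH2)2COO-]/[CH3(CH2)2COOH] = 10^(+0.856) = 7.18

ratio = 7.2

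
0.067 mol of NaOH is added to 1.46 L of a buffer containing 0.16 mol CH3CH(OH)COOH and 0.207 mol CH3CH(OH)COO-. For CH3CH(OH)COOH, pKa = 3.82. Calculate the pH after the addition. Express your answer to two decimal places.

pH = 4.29

OH- converts CH3CH(OH)COOH to CH3CH(OH)COO-: CH3CH(OH)COOH → 0.093 mol, CH3CH(OH)COO- → 0.274 mol.
Henderson–Hasselbalch with mole ratio 0.274/0.093: pH = 3.82 + (+0.469)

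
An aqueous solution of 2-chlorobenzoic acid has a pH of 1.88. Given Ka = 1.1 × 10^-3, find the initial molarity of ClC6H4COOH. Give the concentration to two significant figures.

C₀ = 1.7 × 10^-1 M

[H+] = 10^(-1.88) = 1.32 × 10^-2 M = x
Ka = x²/(C₀ − x) ⇒ C₀ = x + x²/Ka
C₀ = 1.32 × 10^-2 + (1.32 × 10^-2)²/(1.1 × 10^-3) = 1.72 × 10^-1 M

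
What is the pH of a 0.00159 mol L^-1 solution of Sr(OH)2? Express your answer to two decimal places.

Sr(OH)2 is a strong base (each formula unit releases 2 OH-); [OH-] = 0.00318 M.
pOH = -log(0.00318) = 2.50
pH = 14.00 - 2.50 = 11.50

pH = 11.50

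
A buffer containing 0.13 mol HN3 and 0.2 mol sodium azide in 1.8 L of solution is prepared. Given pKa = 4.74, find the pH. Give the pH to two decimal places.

Henderson–Hasselbalch: pH = pKa + log([N3-]/[HN3]) = 4.74 + log(0.2/0.13)
pH = 4.74 + (+0.187) = 4.93

pH = 4.93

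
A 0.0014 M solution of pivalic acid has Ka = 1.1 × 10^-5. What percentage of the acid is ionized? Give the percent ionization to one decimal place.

(CH3)3CCOOH ⇌ (CH3)3CCOO- + H+; let x = [H+] at equilibrium.
Ka = x²/(C₀ − x); solving the quadratic gives x = 1.19 × 10^-4 M.
Fraction ionized = 1.19 × 10^-4 / 0.0014 = 0.0850 → 8.5%

8.5%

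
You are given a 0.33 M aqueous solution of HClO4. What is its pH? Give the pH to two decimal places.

HClO4 is a strong acid and dissociates completely, so [H+] = 0.33 M.
pH = -log(0.33) = 0.48

pH = 0.48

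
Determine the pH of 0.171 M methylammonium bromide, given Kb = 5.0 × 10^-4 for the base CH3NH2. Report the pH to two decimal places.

CH3NH3+ is the conjugate acid of the weak base CH3NH2.
Ka = Kw/Kb = 1.0×10^-14 / 5.0 × 10^-4 = 2.00 × 10^-11
Let x = [H+] at equilibrium. Ka = x²/(0.171 − x).
Neglecting x in the denominator: x = √(2.00 × 10^-11 × 0.171) = 1.85 × 10^-6 M
Check: 0.0011% ionized — well under 5%, approximation valid.
pH = −log(1.85 × 10^-6) = 5.73

pH = 5.73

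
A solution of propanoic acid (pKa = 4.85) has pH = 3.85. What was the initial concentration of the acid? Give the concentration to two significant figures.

[H+] = 10^(-3.85) = 1.41 × 10^-4 M = x
Ka = 10^(−4.85) = 1.41 × 10^-5
Ka = x²/(C₀ − x) ⇒ C₀ = x + x²/Ka
C₀ = 1.41 × 10^-4 + (1.41 × 10^-4)²/(1.41 × 10^-5) = 1.55 × 10^-3 M

C₀ = 1.6 × 10^-3 M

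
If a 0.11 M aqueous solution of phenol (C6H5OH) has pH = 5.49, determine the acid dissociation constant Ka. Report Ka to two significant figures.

Ka = 9.5 × 10^-11

[H+] = 10^(-5.49) = 3.24 × 10^-6 M
At equilibrium [HA] = 0.11 − 3.24 × 10^-6 = 1.10 × 10^-1 M
Ka = [H+][A-]/[HA] = (3.24 × 10^-6)² / 1.10 × 10^-1 = 9.5 × 10^-11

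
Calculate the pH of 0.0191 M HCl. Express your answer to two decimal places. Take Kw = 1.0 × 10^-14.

HCl is a strong acid and dissociates completely, so [H+] = 0.0191 M.
pH = -log(0.0191) = 1.72

pH = 1.72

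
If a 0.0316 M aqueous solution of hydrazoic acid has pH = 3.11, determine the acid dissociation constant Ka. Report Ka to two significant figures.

Ka = 2.0 × 10^-5

[H+] = 10^(-3.11) = 7.76 × 10^-4 M
At equilibrium [HA] = 0.0316 − 7.76 × 10^-4 = 3.08 × 10^-2 M
Ka = [H+][A-]/[HA] = (7.76 × 10^-4)² / 3.08 × 10^-2 = 2.0 × 10^-5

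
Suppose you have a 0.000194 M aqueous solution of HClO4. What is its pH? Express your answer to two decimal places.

HClO4 is a strong acid and dissociates completely, so [H+] = 0.000194 M.
pH = -log(0.000194) = 3.71

pH = 3.71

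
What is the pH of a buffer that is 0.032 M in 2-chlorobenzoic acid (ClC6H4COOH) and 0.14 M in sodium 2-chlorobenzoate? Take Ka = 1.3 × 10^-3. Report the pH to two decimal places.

pH = 3.53

pKa = −log(1.3 × 10^-3) = 2.886
Using pH = pKa + log([base]/[acid]) with [base]/[acid] = 0.14/0.032:
pH = 2.886 + (+0.641) = 3.53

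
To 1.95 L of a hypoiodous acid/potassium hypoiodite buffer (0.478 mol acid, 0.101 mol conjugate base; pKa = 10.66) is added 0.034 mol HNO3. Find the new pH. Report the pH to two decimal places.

pH = 9.78

After neutralization: n(HOI) = 0.512 mol, n(OI-) = 0.067 mol.
pH = pKa + log([A⁻]/[HA]) = 10.66 + log(0.067/0.512) = 10.66 -0.883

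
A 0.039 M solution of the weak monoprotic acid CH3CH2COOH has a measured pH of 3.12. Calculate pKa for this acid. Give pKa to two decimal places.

pKa = 4.82

[H+] = 10^(-3.12) = 7.59 × 10^-4 M
At equilibrium [HA] = 0.039 − 7.59 × 10^-4 = 3.82 × 10^-2 M
Ka = [H+][A-]/[HA] = (7.59 × 10^-4)² / 3.82 × 10^-2 = 1.51 × 10^-5
pKa = -log(1.51 × 10^-5) = 4.82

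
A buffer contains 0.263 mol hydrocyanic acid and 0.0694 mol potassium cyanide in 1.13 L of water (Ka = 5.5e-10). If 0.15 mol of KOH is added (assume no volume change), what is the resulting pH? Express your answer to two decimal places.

pH = 9.55

OH- converts HCN to CN-: HCN → 0.113 mol, CN- → 0.219 mol.
pKa = −log(5.5 × 10^-10) = 9.260
pH = pKa + log([A⁻]/[HA]) = 9.260 + log(0.219/0.113) = 9.260 +0.287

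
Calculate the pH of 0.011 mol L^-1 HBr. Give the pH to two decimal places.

HBr is a strong acid and dissociates completely, so [H+] = 0.011 M.
pH = -log(0.011) = 1.96

pH = 1.96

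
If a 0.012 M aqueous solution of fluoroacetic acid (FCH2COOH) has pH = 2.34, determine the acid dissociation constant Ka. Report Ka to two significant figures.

[H+] = 10^(-2.34) = 4.57 × 10^-3 M
At equilibrium [HA] = 0.012 − 4.57 × 10^-3 = 7.43 × 10^-3 M
Ka = [H+][A-]/[HA] = (4.57 × 10^-3)² / 7.43 × 10^-3 = 2.8 × 10^-3

Ka = 2.8 × 10^-3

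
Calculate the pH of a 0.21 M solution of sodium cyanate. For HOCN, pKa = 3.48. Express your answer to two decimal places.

pH = 8.40

OCN- is the conjugate base of the weak acid HOCN.
Ka = 10^(−3.48) = 3.31 × 10^-4
Kb = Kw/Ka = 1.0×10^-14 / 3.31 × 10^-4 = 3.02 × 10^-11
From the ICE table, Kb = [OH-]²/(0.21 − [OH-]) = 3.02 × 10^-11.
Neglecting [OH-] in the denominator: [OH-] = √(3.02 × 10^-11 × 0.21) = 2.52 × 10^-6 M
([OH-]/C₀ = 0.0012% < 5%, so the approximation holds.)
pOH = −log(2.52 × 10^-6) = 5.60; pH = 14.00 − 5.60 = 8.40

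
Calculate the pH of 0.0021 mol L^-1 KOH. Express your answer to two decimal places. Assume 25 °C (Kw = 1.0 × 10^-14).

pH = 11.32

KOH is a strong base; [OH-] = 0.0021 M.
pOH = -log(0.0021) = 2.68
pH = 14.00 - 2.68 = 11.32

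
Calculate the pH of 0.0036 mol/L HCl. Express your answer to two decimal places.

HCl is a strong acid and dissociates completely, so [H+] = 0.0036 M.
pH = -log(0.0036) = 2.44

pH = 2.44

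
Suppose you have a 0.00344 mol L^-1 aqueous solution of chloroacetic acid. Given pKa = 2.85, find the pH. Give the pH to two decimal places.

ClCH2COOH ⇌ ClCH2COO- + H+
Ka = 10^(−2.85) = 1.41 × 10^-3
From the ICE table, Ka = x²/(0.00344 − x) = 1.41 × 10^-3.
The 5% rule fails; solving x² + Ka·x − Ka·C₀ = 0 exactly:
x = (−Ka + √(Ka² + 4·Ka·C₀))/2 = 1.61 × 10^-3 M
pH = −log(1.61 × 10^-3) = 2.79

pH = 2.79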